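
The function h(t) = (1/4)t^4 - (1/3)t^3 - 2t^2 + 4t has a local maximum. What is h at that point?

23/12

h'(t) = t^3 - t^2 - 4t + 4 = 0 at t = -2, 1, 2.
h''(t) = 3t^2 - 2t - 4. h''(-2) = 12 > 0 ⇒ local minimum; h''(1) = -3 < 0 ⇒ local maximum; h''(2) = 4 > 0 ⇒ local minimum.
So the local maximum value is h(1) = 23/12.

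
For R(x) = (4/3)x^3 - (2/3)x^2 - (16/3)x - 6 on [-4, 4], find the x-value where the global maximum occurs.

4

R'(x) = 4x^2 - (4/3)x - 16/3, which vanishes at x = -1 and x = 4/3.
Evaluating at the critical points and endpoints: R(-4) = -242/3, R(-1) = -8/3, R(4/3) = -902/81, R(4) = 142/3.
Hence the absolute maximum is 142/3 at x = 4.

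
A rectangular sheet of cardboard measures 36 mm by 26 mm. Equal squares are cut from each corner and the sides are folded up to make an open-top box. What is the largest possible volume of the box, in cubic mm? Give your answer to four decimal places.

With cut size x, the volume is V(x) = x(36 − 2x)(26 − 2x) for 0 < x < 13.
V'(x) = 12x^2 − 248x + 936. Setting V'(x) = 0 gives x ≈ 4.9688 (the root in (0, 13)).
V''(x) = 24x − 248 is negative there, so this is the maximum; V ≈ 2080.0624.

2080.0624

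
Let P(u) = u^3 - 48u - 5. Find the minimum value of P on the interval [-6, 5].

-133

P'(u) = 3u^2 - 48, which vanishes at u = -4 and u = 4.
Candidates: P(-6) = 67; P(-4) = 123; P(4) = -133; P(5) = -120.
Hence the absolute minimum is -133 at u = 4.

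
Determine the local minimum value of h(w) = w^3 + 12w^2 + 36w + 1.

h'(w) = 3w^2 + 24w + 36. Setting h'(w) = 0 gives w ∈ {-6, -2}.
Since h''(w) = 6w + 24, we get h''(-6) = -12 < 0 ⇒ local maximum; h''(-2) = 12 > 0 ⇒ local minimum.
The local minimum is h(-2) = -31.

-31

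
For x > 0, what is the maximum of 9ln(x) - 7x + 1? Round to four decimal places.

-5.7382

f'(x) = 9/x − 7 = 0 gives x = 9/7.
f''(x) = -9/x², which is negative for x > 0, so this is a local maximum.
f(9/7) = 9·ln(9/7) - 9 + 1 ≈ -5.7382.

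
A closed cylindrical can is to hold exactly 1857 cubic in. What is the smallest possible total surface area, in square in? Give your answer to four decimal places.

836.3521

With radius r and height h, πr²h = 1857 so h = 1857/(πr²), and S(r) = 2πr² + 2πrh = 2πr² + 2·1857/r.
S'(r) = 4πr − 2·1857/r² = 0 ⇒ r³ = 1857/(2π), so r ≈ 6.6611 and h = 2r ≈ 13.3221.
S''(r) = 4π + 4·1857/r³ > 0, so this is the minimum; S ≈ 836.3521.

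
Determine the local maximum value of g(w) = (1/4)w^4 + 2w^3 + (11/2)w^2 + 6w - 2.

g'(w) = w^3 + 6w^2 + 11w + 6. Setting g'(w) = 0 gives w ∈ {-3, -2, -1}.
g''(w) = 3w^2 + 12w + 11. g''(-3) = 2 > 0 ⇒ local minimum; g''(-2) = -1 < 0 ⇒ local maximum; g''(-1) = 2 > 0 ⇒ local minimum.
So the local maximum value is g(-2) = -4.

-4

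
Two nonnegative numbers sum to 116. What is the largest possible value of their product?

3364

With x + y = 116, the product is P(x) = x(116 − x).
P'(x) = 116 − 2x = 0 gives x = 58; P'' = −2 < 0, so this is the maximum.
P = 58·58 = 3364.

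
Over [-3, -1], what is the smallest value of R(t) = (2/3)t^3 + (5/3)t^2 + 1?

R'(t) = 2t^2 + (10/3)t, whose only zero in [-3, -1] is t = -5/3.
Candidates: R(-3) = -2, R(-5/3) = 206/81, R(-1) = 2.
Hence the absolute minimum is -2 at t = -3.

-2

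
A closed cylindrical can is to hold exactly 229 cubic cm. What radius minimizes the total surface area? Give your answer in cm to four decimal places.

With radius r and height h, πr²h = 229 so h = 229/(πr²), and S(r) = 2πr² + 2πrh = 2πr² + 2·229/r.
S'(r) = 4πr − 2·229/r² = 0 ⇒ r³ = 229/(2π), so r ≈ 3.3155 and h = 2r ≈ 6.6310.
S''(r) = 4π + 4·229/r³ > 0, so this is the minimum; S ≈ 207.2072.

3.3155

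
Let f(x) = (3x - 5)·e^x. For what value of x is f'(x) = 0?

Differentiating with the product rule gives f'(x) = (3x - 2)·e^x. Since e^x > 0, the only critical point is x = 2/3.
f''(2/3) has the same sign as 3 > 0, so this is a local minimum.
f(2/3) = (-3)·e^(2/3) ≈ -5.8432.

2/3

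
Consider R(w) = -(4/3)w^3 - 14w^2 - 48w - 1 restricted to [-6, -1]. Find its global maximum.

71

The derivative is -4w^2 - 28w - 48, which vanishes at w = -4 and w = -3.
Evaluating at the critical points and endpoints: R(-6) = 71; R(-4) = 157/3; R(-3) = 53; R(-1) = 103/3.
Hence the absolute maximum is 71 at w = -6.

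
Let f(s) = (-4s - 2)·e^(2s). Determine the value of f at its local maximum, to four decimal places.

0.2707

f'(s) = (-4)·e^(2s) + (-4s - 2)·2·e^(2s) = (-8s - 8)·e^(2s). Since e^(2s) > 0, the only critical point is s = -1.
f''(-1) has the same sign as -8 < 0, so this is a local maximum.
f(-1) = (2)·e^(-2) ≈ 0.2707.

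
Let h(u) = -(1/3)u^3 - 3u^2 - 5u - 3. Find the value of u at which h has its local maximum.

h'(u) = -u^2 - 6u - 5 = 0 at u = -5, -1.
Since h''(u) = -2u - 6, we get h''(-5) = 4 > 0 ⇒ local minimum; h''(-1) = -4 < 0 ⇒ local maximum.
The local maximum is h(-1) = -2/3.

-1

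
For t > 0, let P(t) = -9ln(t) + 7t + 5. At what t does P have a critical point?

9/7

P'(t) = -9/t + 7 = 0 gives t = 9/7.
P''(t) = 9/t², which is positive for t > 0, so this is a local minimum.
P(9/7) = -9·ln(9/7) + 9 + 5 ≈ 11.7382.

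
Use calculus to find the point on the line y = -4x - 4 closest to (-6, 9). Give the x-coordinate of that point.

-58/17

Minimize D(x)^2 = (x + 6)^2 + (-4x - 13)^2.
d/dx[D^2] = 2(x + 6) + 2·(-4)·(-4x - 13) = 0 ⇒ x = -58/17.
Then y = 164/17 and the distance is √(121/17) ≈ 2.6679.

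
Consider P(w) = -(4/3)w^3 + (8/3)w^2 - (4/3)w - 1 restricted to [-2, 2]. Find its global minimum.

Differentiating, P'(w) = -4w^2 + (16/3)w - 4/3; which vanishes at w = 1/3 and w = 1.
Compare values at every candidate in [-2, 2]: P(-2) = 23, P(1/3) = -97/81, P(1) = -1, P(2) = -11/3.
Hence the absolute minimum is -11/3 at w = 2.

-11/3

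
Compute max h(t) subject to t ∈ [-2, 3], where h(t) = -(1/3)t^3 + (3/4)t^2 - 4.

h'(t) = -t^2 + (3/2)t, which vanishes at t = 0 and t = 3/2.
Candidates: h(-2) = 5/3; h(0) = -4; h(3/2) = -55/16; h(3) = -25/4.
The maximum over the interval is 5/3, attained at t = -2.

5/3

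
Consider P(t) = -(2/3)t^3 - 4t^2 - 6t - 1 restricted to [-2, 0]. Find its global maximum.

P'(t) = -2t^2 - 8t - 6, whose only zero in [-2, 0] is t = -1.
Evaluating at the critical points and endpoints: P(-2) = 1/3,  P(-1) = 5/3,  P(0) = -1.
Hence the absolute maximum is 5/3 at t = -1.

5/3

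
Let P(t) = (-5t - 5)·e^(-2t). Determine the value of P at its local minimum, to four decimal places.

By the product rule, P'(t) = (10t + 5)·e^(-2t). Since e^(-2t) > 0, the only critical point is t = -1/2.
P''(-1/2) has the same sign as 10 > 0, so this is a local minimum.
P(-1/2) = (-5/2)·e^(1) ≈ -6.7957.

-6.7957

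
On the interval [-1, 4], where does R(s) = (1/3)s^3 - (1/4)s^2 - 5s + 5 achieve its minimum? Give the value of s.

5/2

The derivative is s^2 - (1/2)s - 5, whose only zero in [-1, 4] is s = 5/2.
Compare values at every candidate in [-1, 4]: R(-1) = 113/12; R(5/2) = -185/48; R(4) = 7/3.
Hence the absolute minimum is -185/48 at s = 5/2.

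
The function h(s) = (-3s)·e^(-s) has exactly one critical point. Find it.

1

By the product rule, h'(s) = (3s - 3)·e^(-s). Since e^(-s) > 0, the only critical point is s = 1.
h''(1) has the same sign as 3 > 0, so this is a local minimum.
h(1) = (-3)·e^(-1) ≈ -1.1036.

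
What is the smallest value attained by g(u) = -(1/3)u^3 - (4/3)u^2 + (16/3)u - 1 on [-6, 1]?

g'(u) = -u^2 - (8/3)u + 16/3, whose only zero in [-6, 1] is u = -4.
Compare values at every candidate in [-6, 1]: g(-6) = -9,  g(-4) = -67/3,  g(1) = 8/3.
Hence the absolute minimum is -67/3 at u = -4.

-67/3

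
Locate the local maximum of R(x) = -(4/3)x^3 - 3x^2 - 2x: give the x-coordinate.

-1/2

R'(x) = -4x^2 - 6x - 2 = 0 at x = -1, -1/2.
Second-derivative test with R''(x) = -8x - 6: R''(-1) = 2 > 0 ⇒ local minimum; R''(-1/2) = -2 < 0 ⇒ local maximum.
Thus R has its local maximum at x = -1/2, with value 5/12.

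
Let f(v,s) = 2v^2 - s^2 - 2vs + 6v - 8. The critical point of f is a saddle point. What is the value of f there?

∂f/∂v = 4v - 2s + 6 = 0 and ∂f/∂s = -2v - 2s = 0, so (v, s) = (-1, 1).
The Hessian has f_{vv} = 4, f_{ss} = -2, f_{vs} = -2, giving D = -12 < 0, so the point is a saddle point.
f(-1, 1) = -11.

-11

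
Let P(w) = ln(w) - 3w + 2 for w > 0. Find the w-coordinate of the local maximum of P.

1/3

P'(w) = 1/w − 3 = 0 gives w = 1/3.
P''(w) = -1/w², which is negative for w > 0, so this is a local maximum.
P(1/3) = 1·ln(1/3) - 1 + 2 ≈ -0.0986.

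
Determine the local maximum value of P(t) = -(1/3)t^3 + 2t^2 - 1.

29/3

P'(t) = -t^2 + 4t = 0 at t = 0, 4.
Since P''(t) = -2t + 4, we get P''(0) = 4 > 0 ⇒ local minimum; P''(4) = -4 < 0 ⇒ local maximum.
The local maximum is P(4) = 29/3.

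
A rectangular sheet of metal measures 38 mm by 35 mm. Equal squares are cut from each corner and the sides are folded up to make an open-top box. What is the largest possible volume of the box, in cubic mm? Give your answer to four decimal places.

3588.3391

With cut size x, the volume is V(x) = x(38 − 2x)(35 − 2x) for 0 < x < 17.5.
V'(x) = 12x^2 − 292x + 1330. Setting V'(x) = 0 gives x ≈ 6.0679 (the root in (0, 17.5)).
V''(x) = 24x − 292 is negative there, so this is the maximum; V ≈ 3588.3391.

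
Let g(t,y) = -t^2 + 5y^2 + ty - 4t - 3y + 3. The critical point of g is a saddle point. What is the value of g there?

∂g/∂t = -2t + y - 4 = 0 and ∂g/∂y = t + 10y - 3 = 0, so (t, y) = (-37/21, 10/21).
The Hessian has g_{tt} = -2, g_{yy} = 10, g_{ty} = 1, giving D = -21 < 0, so the point is a saddle point.
g(-37/21, 10/21) = 122/21.

122/21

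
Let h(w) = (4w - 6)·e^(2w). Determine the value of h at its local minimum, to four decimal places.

By the product rule, h'(w) = (8w - 8)·e^(2w). Since e^(2w) > 0, the only critical point is w = 1.
h''(1) has the same sign as 8 > 0, so this is a local minimum.
h(1) = (-2)·e^(2) ≈ -14.7781.

-14.7781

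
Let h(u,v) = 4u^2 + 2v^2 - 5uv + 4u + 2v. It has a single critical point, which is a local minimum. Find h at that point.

-88/7

∂h/∂u = 8u - 5v + 4 = 0 and ∂h/∂v = -5u + 4v + 2 = 0, so (u, v) = (-26/7, -36/7).
The Hessian has h_{uu} = 8, h_{vv} = 4, h_{uv} = -5, giving D = 7 > 0 with h_{uu} > 0, so the point is a local minimum.
h(-26/7, -36/7) = -88/7.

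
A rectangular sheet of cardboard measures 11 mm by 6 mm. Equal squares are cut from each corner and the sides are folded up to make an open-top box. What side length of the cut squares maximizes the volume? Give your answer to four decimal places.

1.2434

With cut size x, the volume is V(x) = x(11 − 2x)(6 − 2x) for 0 < x < 3.
V'(x) = 12x^2 − 68x + 66. Setting V'(x) = 0 gives x ≈ 1.2434 (the root in (0, 3)).
V''(x) = 24x − 68 is negative there, so this is the maximum; V ≈ 37.1883.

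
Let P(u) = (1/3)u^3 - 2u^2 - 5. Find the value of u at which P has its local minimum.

Critical points: P'(u) = u^2 - 4u vanishes at u = 0, 4.
Second-derivative test with P''(u) = 2u - 4: P''(0) = -4 < 0 ⇒ local maximum; P''(4) = 4 > 0 ⇒ local minimum.
Thus P has its local minimum at u = 4, with value -47/3.

4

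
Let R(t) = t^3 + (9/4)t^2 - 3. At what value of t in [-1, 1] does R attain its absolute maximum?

The derivative is 3t^2 + (9/2)t, whose only zero in [-1, 1] is t = 0.
Candidates: R(-1) = -7/4; R(0) = -3; R(1) = 1/4.
Hence the absolute maximum is 1/4 at t = 1.

1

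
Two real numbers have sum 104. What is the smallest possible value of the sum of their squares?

With a + b = 104, a^2 + b^2 = a^2 + (104 − a)^2.
The derivative 2a − 2(104 − a) = 4a − 208 vanishes at a = 52; second derivative 4 > 0, a minimum.
The minimum is 2·(52)^2 = 5408.

5408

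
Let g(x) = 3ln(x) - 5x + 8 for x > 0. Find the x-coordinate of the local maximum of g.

3/5

g'(x) = 3/x − 5 = 0 gives x = 3/5.
g''(x) = -3/x², which is negative for x > 0, so this is a local maximum.
g(3/5) = 3·ln(3/5) - 3 + 8 ≈ 3.4675.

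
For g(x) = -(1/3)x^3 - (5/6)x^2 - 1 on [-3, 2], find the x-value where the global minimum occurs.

Differentiating, g'(x) = -x^2 - (5/3)x; which vanishes at x = -5/3 and x = 0.
Evaluating at the critical points and endpoints: g(-3) = 1/2, g(-5/3) = -287/162, g(0) = -1, g(2) = -7.
Hence the absolute minimum is -7 at x = 2.

2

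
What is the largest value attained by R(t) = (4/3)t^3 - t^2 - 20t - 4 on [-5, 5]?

113/3

The derivative is 4t^2 - 2t - 20, which vanishes at t = -2 and t = 5/2.
Compare values at every candidate in [-5, 5]: R(-5) = -287/3,  R(-2) = 64/3,  R(5/2) = -473/12,  R(5) = 113/3.
Hence the absolute maximum is 113/3 at t = 5.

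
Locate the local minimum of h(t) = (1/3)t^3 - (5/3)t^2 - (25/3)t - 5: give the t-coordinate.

5

Critical points: h'(t) = t^2 - (10/3)t - 25/3 vanishes at t = -5/3, 5.
Second-derivative test with h''(t) = 2t - 10/3: h''(-5/3) = -20/3 < 0 ⇒ local maximum; h''(5) = 20/3 > 0 ⇒ local minimum.
So the local minimum value is h(5) = -140/3.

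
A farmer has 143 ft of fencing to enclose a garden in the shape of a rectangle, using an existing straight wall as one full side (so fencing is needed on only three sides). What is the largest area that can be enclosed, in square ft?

Let the sides perpendicular to the wall have length x and the parallel side y, so 2x + y = 143 and the area is A = xy = x(143 − 2x).
A'(x) = 143 − 4x = 0 gives x = 143/4, and A''(x) = −4 < 0 confirms a maximum.
Then y = 143 − 2·143/4 = 143/2 and A = 20449/8.

20449/8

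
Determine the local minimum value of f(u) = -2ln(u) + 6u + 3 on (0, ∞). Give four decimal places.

7.1972

f'(u) = -2/u + 6 = 0 gives u = 1/3.
f''(u) = 2/u², which is positive for u > 0, so this is a local minimum.
f(1/3) = -2·ln(1/3) + 2 + 3 ≈ 7.1972.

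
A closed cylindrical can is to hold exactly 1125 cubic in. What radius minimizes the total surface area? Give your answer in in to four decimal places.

5.6363

With radius r and height h, πr²h = 1125 so h = 1125/(πr²), and S(r) = 2πr² + 2πrh = 2πr² + 2·1125/r.
S'(r) = 4πr − 2·1125/r² = 0 ⇒ r³ = 1125/(2π), so r ≈ 5.6363 and h = 2r ≈ 11.2725.
S''(r) = 4π + 4·1125/r³ > 0, so this is the minimum; S ≈ 598.8015.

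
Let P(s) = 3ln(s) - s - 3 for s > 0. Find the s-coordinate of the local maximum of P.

P'(s) = 3/s − 1 = 0 gives s = 3.
P''(s) = -3/s², which is negative for s > 0, so this is a local maximum.
P(3) = 3·ln(3) - 3 - 3 ≈ -2.7042.

3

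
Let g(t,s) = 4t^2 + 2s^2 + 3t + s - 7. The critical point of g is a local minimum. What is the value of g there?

-123/16

∂g/∂t = 8t + 3 = 0 and ∂g/∂s = 4s + 1 = 0, so (t, s) = (-3/8, -1/4).
The Hessian has g_{tt} = 8, g_{ss} = 4, g_{ts} = 0, giving D = 32 > 0 with g_{tt} > 0, so the point is a local minimum.
g(-3/8, -1/4) = -123/16.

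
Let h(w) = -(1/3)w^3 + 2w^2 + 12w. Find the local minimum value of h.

-40/3

h'(w) = -w^2 + 4w + 12 = 0 at w = -2, 6.
Since h''(w) = -2w + 4, we get h''(-2) = 8 > 0 ⇒ local minimum; h''(6) = -8 < 0 ⇒ local maximum.
The local minimum is h(-2) = -40/3.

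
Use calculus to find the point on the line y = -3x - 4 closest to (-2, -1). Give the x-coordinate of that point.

Minimize D(x)^2 = (x + 2)^2 + (-3x - 3)^2.
d/dx[D^2] = 2(x + 2) + 2·(-3)·(-3x - 3) = 0 ⇒ x = -11/10.
Then y = -7/10 and the distance is √(9/10) ≈ 0.9487.

-11/10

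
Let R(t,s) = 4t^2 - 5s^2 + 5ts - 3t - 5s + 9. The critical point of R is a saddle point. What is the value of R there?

∂R/∂t = 8t + 5s - 3 = 0 and ∂R/∂s = 5t - 10s - 5 = 0, so (t, s) = (11/21, -5/21).
The Hessian has R_{tt} = 8, R_{ss} = -10, R_{ts} = 5, giving D = -105 < 0, so the point is a saddle point.
R(11/21, -5/21) = 185/21.

185/21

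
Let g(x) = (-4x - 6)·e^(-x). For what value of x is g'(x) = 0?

By the product rule, g'(x) = (4x + 2)·e^(-x). Since e^(-x) > 0, the only critical point is x = -1/2.
g''(-1/2) has the same sign as 4 > 0, so this is a local minimum.
g(-1/2) = (-4)·e^(1/2) ≈ -6.5949.

-1/2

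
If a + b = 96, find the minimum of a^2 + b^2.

With a + b = 96, a^2 + b^2 = a^2 + (96 − a)^2.
The derivative 2a − 2(96 − a) = 4a − 192 vanishes at a = 48; second derivative 4 > 0, a minimum.
The minimum is 2·(48)^2 = 4608.

4608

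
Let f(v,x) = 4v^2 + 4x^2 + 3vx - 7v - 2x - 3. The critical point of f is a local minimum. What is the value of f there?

-67/11

∂f/∂v = 8v + 3x - 7 = 0 and ∂f/∂x = 3v + 8x - 2 = 0, so (v, x) = (10/11, -1/11).
The Hessian has f_{vv} = 8, f_{xx} = 8, f_{vx} = 3, giving D = 55 > 0 with f_{vv} > 0, so the point is a local minimum.
f(10/11, -1/11) = -67/11.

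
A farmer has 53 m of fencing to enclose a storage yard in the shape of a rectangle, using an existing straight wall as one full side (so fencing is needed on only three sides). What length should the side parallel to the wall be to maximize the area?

Let the sides perpendicular to the wall have length x and the parallel side y, so 2x + y = 53 and the area is A = xy = x(53 − 2x).
A'(x) = 53 − 4x = 0 gives x = 53/4, and A''(x) = −4 < 0 confirms a maximum.
Then y = 53 − 2·53/4 = 53/2 and A = 2809/8.

53/2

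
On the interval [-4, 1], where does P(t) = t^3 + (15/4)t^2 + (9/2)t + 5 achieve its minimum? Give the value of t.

Differentiating, P'(t) = 3t^2 + (15/2)t + 9/2; which vanishes at t = -3/2 and t = -1.
Evaluating at the critical points and endpoints: P(-4) = -17,  P(-3/2) = 53/16,  P(-1) = 13/4,  P(1) = 57/4.
So the minimum is P(-4) = -17.

-4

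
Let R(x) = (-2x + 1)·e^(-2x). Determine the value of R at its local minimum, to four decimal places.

-0.1353

R'(x) = (-2)·e^(-2x) + (-2x + 1)·(-2)·e^(-2x) = (4x - 4)·e^(-2x). Since e^(-2x) > 0, the only critical point is x = 1.
R''(1) has the same sign as 4 > 0, so this is a local minimum.
R(1) = (-1)·e^(-2) ≈ -0.1353.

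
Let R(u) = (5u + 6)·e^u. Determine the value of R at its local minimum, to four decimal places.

-0.5540

Differentiating with the product rule gives R'(u) = (5u + 11)·e^u. Since e^u > 0, the only critical point is u = -11/5.
R''(-11/5) has the same sign as 5 > 0, so this is a local minimum.
R(-11/5) = (-5)·e^(-11/5) ≈ -0.5540.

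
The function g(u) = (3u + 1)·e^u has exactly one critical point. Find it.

-4/3

g'(u) = 3·e^u + (3u + 1)·1·e^u = (3u + 4)·e^u. Since e^u > 0, the only critical point is u = -4/3.
g''(-4/3) has the same sign as 3 > 0, so this is a local minimum.
g(-4/3) = (-3)·e^(-4/3) ≈ -0.7908.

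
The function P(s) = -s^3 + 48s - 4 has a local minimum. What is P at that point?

Critical points: P'(s) = -3s^2 + 48 vanishes at s = -4, 4.
P''(s) = -6s. P''(-4) = 24 > 0 ⇒ local minimum; P''(4) = -24 < 0 ⇒ local maximum.
The local minimum is P(-4) = -132.

-132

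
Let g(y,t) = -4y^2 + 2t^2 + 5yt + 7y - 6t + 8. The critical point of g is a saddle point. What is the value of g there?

∂g/∂y = -8y + 5t + 7 = 0 and ∂g/∂t = 5y + 4t - 6 = 0, so (y, t) = (58/57, 13/57).
The Hessian has g_{yy} = -8, g_{tt} = 4, g_{yt} = 5, giving D = -57 < 0, so the point is a saddle point.
g(58/57, 13/57) = 620/57.

620/57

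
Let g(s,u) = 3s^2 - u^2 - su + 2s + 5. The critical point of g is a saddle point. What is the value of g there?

61/13

∂g/∂s = 6s - u + 2 = 0 and ∂g/∂u = -s - 2u = 0, so (s, u) = (-4/13, 2/13).
The Hessian has g_{ss} = 6, g_{uu} = -2, g_{su} = -1, giving D = -13 < 0, so the point is a saddle point.
g(-4/13, 2/13) = 61/13.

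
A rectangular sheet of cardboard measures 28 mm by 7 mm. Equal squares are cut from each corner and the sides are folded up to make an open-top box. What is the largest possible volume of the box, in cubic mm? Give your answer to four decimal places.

With cut size x, the volume is V(x) = x(28 − 2x)(7 − 2x) for 0 < x < 3.5.
V'(x) = 12x^2 − 140x + 196. Setting V'(x) = 0 gives x ≈ 1.6269 (the root in (0, 3.5)).
V''(x) = 24x − 140 is negative there, so this is the maximum; V ≈ 150.8205.

150.8205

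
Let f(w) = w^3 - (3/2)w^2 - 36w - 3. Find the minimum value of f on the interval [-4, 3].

-195/2

Differentiating, f'(w) = 3w^2 - 3w - 36; whose only zero in [-4, 3] is w = -3.
Compare values at every candidate in [-4, 3]: f(-4) = 53; f(-3) = 129/2; f(3) = -195/2.
Hence the absolute minimum is -195/2 at w = 3.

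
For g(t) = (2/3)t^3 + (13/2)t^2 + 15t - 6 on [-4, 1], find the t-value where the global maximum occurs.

1

The derivative is 2t^2 + 13t + 15, whose only zero in [-4, 1] is t = -3/2.
Evaluating at the critical points and endpoints: g(-4) = -14/3; g(-3/2) = -129/8; g(1) = 97/6.
Hence the absolute maximum is 97/6 at t = 1.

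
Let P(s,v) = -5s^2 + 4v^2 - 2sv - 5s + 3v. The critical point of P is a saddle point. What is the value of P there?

∂P/∂s = -10s - 2v - 5 = 0 and ∂P/∂v = -2s + 8v + 3 = 0, so (s, v) = (-17/42, -10/21).
The Hessian has P_{ss} = -10, P_{vv} = 8, P_{sv} = -2, giving D = -84 < 0, so the point is a saddle point.
P(-17/42, -10/21) = 25/84.

25/84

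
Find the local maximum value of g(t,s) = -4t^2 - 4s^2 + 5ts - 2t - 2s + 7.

∂g/∂t = -8t + 5s - 2 = 0 and ∂g/∂s = 5t - 8s - 2 = 0, so (t, s) = (-2/3, -2/3).
The Hessian has g_{tt} = -8, g_{ss} = -8, g_{ts} = 5, giving D = 39 > 0 with g_{tt} < 0, so the point is a local maximum.
g(-2/3, -2/3) = 25/3.

25/3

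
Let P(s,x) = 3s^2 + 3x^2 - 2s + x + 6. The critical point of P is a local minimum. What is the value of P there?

67/12

∂P/∂s = 6s - 2 = 0 and ∂P/∂x = 6x + 1 = 0, so (s, x) = (1/3, -1/6).
The Hessian has P_{ss} = 6, P_{xx} = 6, P_{sx} = 0, giving D = 36 > 0 with P_{ss} > 0, so the point is a local minimum.
P(1/3, -1/6) = 67/12.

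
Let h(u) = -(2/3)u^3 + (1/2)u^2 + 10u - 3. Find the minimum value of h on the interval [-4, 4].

-47/3

h'(u) = -2u^2 + u + 10, which vanishes at u = -2 and u = 5/2.
Candidates: h(-4) = 23/3, h(-2) = -47/3, h(5/2) = 353/24, h(4) = 7/3.
Hence the absolute minimum is -47/3 at u = -2.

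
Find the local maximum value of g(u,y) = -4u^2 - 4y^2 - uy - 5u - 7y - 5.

∂g/∂u = -8u - y - 5 = 0 and ∂g/∂y = -u - 8y - 7 = 0, so (u, y) = (-11/21, -17/21).
The Hessian has g_{uu} = -8, g_{yy} = -8, g_{uy} = -1, giving D = 63 > 0 with g_{uu} < 0, so the point is a local maximum.
g(-11/21, -17/21) = -6/7.

-6/7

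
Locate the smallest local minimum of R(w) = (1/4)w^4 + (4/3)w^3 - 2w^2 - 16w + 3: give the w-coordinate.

2

R'(w) = w^3 + 4w^2 - 4w - 16. Setting R'(w) = 0 gives w ∈ {-4, -2, 2}.
Since R''(w) = 3w^2 + 8w - 4, we get R''(-4) = 12 > 0 ⇒ local minimum; R''(-2) = -8 < 0 ⇒ local maximum; R''(2) = 24 > 0 ⇒ local minimum.
Thus R has its smallest local minimum at w = 2, with value -67/3.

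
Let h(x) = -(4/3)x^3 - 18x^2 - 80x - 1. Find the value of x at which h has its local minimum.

h'(x) = -4x^2 - 36x - 80 = 0 at x = -5, -4.
Second-derivative test with h''(x) = -8x - 36: h''(-5) = 4 > 0 ⇒ local minimum; h''(-4) = -4 < 0 ⇒ local maximum.
The local minimum is h(-5) = 347/3.

-5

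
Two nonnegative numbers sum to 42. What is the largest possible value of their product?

With x + y = 42, the product is P(x) = x(42 − x).
P'(x) = 42 − 2x = 0 gives x = 21; P'' = −2 < 0, so this is the maximum.
P = 21·21 = 441.

441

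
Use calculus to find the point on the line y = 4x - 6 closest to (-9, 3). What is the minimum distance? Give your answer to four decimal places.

10.9141

Minimize D(x)^2 = (x + 9)^2 + (4x - 9)^2.
d/dx[D^2] = 2(x + 9) + 2·4·(4x - 9) = 0 ⇒ x = 27/17.
Then y = 6/17 and the distance is √(2025/17) ≈ 10.9141.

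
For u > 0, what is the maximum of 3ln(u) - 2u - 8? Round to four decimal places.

P'(u) = 3/u − 2 = 0 gives u = 3/2.
P''(u) = -3/u², which is negative for u > 0, so this is a local maximum.
P(3/2) = 3·ln(3/2) - 3 - 8 ≈ -9.7836.

-9.7836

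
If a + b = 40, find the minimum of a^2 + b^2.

With a + b = 40, a^2 + b^2 = a^2 + (40 − a)^2.
The derivative 2a − 2(40 − a) = 4a − 80 vanishes at a = 20; second derivative 4 > 0, a minimum.
The minimum is 2·(20)^2 = 800.

800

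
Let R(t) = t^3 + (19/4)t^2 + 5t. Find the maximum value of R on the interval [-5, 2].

The derivative is 3t^2 + (19/2)t + 5, which vanishes at t = -5/2 and t = -2/3.
Compare values at every candidate in [-5, 2]: R(-5) = -125/4; R(-5/2) = 25/16; R(-2/3) = -41/27; R(2) = 37.
The maximum over the interval is 37, attained at t = 2.

37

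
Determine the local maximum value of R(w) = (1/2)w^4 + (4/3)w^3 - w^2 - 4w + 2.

25/6

Critical points: R'(w) = 2w^3 + 4w^2 - 2w - 4 vanishes at w = -2, -1, 1.
Second-derivative test with R''(w) = 6w^2 + 8w - 2: R''(-2) = 6 > 0 ⇒ local minimum; R''(-1) = -4 < 0 ⇒ local maximum; R''(1) = 12 > 0 ⇒ local minimum.
Thus R has its local maximum at w = -1, with value 25/6.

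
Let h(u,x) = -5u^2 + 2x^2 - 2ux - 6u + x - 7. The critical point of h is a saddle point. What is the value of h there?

-23/4

∂h/∂u = -10u - 2x - 6 = 0 and ∂h/∂x = -2u + 4x + 1 = 0, so (u, x) = (-1/2, -1/2).
The Hessian has h_{uu} = -10, h_{xx} = 4, h_{ux} = -2, giving D = -44 < 0, so the point is a saddle point.
h(-1/2, -1/2) = -23/4.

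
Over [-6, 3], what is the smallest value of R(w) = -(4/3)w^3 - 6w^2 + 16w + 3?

-215/3

R'(w) = -4w^2 - 12w + 16, which vanishes at w = -4 and w = 1.
Candidates: R(-6) = -21; R(-4) = -215/3; R(1) = 35/3; R(3) = -39.
The minimum over the interval is -215/3, attained at w = -4.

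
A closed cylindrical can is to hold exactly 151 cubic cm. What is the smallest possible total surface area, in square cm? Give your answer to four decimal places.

With radius r and height h, πr²h = 151 so h = 151/(πr²), and S(r) = 2πr² + 2πrh = 2πr² + 2·151/r.
S'(r) = 4πr − 2·151/r² = 0 ⇒ r³ = 151/(2π), so r ≈ 2.8858 and h = 2r ≈ 5.7716.
S''(r) = 4π + 4·151/r³ > 0, so this is the minimum; S ≈ 156.9757.

156.9757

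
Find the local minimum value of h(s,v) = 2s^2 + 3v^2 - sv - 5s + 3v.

-78/23

∂h/∂s = 4s - v - 5 = 0 and ∂h/∂v = -s + 6v + 3 = 0, so (s, v) = (27/23, -7/23).
The Hessian has h_{ss} = 4, h_{vv} = 6, h_{sv} = -1, giving D = 23 > 0 with h_{ss} > 0, so the point is a local minimum.
h(27/23, -7/23) = -78/23.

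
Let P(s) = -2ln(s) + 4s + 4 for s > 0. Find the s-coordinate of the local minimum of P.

1/2

P'(s) = -2/s + 4 = 0 gives s = 1/2.
P''(s) = 2/s², which is positive for s > 0, so this is a local minimum.
P(1/2) = -2·ln(1/2) + 2 + 4 ≈ 7.3863.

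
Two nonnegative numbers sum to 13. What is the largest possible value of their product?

With x + y = 13, the product is P(x) = x(13 − x).
P'(x) = 13 − 2x = 0 gives x = 13/2; P'' = −2 < 0, so this is the maximum.
P = 13/2·13/2 = 169/4.

169/4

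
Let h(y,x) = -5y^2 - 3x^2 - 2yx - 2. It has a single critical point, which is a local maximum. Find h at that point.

-2

∂h/∂y = -10y - 2x = 0 and ∂h/∂x = -2y - 6x = 0, so (y, x) = (0, 0).
The Hessian has h_{yy} = -10, h_{xx} = -6, h_{yx} = -2, giving D = 56 > 0 with h_{yy} < 0, so the point is a local maximum.
h(0, 0) = -2.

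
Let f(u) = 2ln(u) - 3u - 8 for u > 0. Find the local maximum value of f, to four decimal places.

f'(u) = 2/u − 3 = 0 gives u = 2/3.
f''(u) = -2/u², which is negative for u > 0, so this is a local maximum.
f(2/3) = 2·ln(2/3) - 2 - 8 ≈ -10.8109.

-10.8109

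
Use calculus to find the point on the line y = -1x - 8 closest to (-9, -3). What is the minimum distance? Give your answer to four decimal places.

Minimize D(x)^2 = (x + 9)^2 + (-x - 5)^2.
d/dx[D^2] = 2(x + 9) + 2·(-1)·(-x - 5) = 0 ⇒ x = -7.
Then y = -1 and the distance is √(8) ≈ 2.8284.

2.8284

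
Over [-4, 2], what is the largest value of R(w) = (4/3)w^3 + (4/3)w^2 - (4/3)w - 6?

R'(w) = 4w^2 + (8/3)w - 4/3, which vanishes at w = -1 and w = 1/3.
Evaluating at the critical points and endpoints: R(-4) = -194/3,  R(-1) = -14/3,  R(1/3) = -506/81,  R(2) = 22/3.
Hence the absolute maximum is 22/3 at w = 2.

22/3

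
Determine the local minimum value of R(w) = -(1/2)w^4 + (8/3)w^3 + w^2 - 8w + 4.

-5/6

Critical points: R'(w) = -2w^3 + 8w^2 + 2w - 8 vanishes at w = -1, 1, 4.
Since R''(w) = -6w^2 + 16w + 2, we get R''(-1) = -20 < 0 ⇒ local maximum; R''(1) = 12 > 0 ⇒ local minimum; R''(4) = -30 < 0 ⇒ local maximum.
So the local minimum value is R(1) = -5/6.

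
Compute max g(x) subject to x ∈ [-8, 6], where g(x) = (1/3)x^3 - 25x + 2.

256/3

g'(x) = x^2 - 25, which vanishes at x = -5 and x = 5.
Compare values at every candidate in [-8, 6]: g(-8) = 94/3, g(-5) = 256/3, g(5) = -244/3, g(6) = -76.
The maximum over the interval is 256/3, attained at x = -5.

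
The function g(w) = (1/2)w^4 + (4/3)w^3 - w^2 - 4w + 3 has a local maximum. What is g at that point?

g'(w) = 2w^3 + 4w^2 - 2w - 4. Setting g'(w) = 0 gives w ∈ {-2, -1, 1}.
Second-derivative test with g''(w) = 6w^2 + 8w - 2: g''(-2) = 6 > 0 ⇒ local minimum; g''(-1) = -4 < 0 ⇒ local maximum; g''(1) = 12 > 0 ⇒ local minimum.
The local maximum is g(-1) = 31/6.

31/6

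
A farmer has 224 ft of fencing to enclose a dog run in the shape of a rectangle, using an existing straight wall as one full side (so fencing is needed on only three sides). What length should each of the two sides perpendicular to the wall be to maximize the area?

Let the sides perpendicular to the wall have length x and the parallel side y, so 2x + y = 224 and the area is A = xy = x(224 − 2x).
A'(x) = 224 − 4x = 0 gives x = 56, and A''(x) = −4 < 0 confirms a maximum.
Then y = 224 − 2·56 = 112 and A = 6272.

56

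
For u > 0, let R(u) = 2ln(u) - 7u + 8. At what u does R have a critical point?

R'(u) = 2/u − 7 = 0 gives u = 2/7.
R''(u) = -2/u², which is negative for u > 0, so this is a local maximum.
R(2/7) = 2·ln(2/7) - 2 + 8 ≈ 3.4945.

2/7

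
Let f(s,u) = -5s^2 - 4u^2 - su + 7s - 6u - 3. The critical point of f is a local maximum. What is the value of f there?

∂f/∂s = -10s - u + 7 = 0 and ∂f/∂u = -s - 8u - 6 = 0, so (s, u) = (62/79, -67/79).
The Hessian has f_{ss} = -10, f_{uu} = -8, f_{su} = -1, giving D = 79 > 0 with f_{ss} < 0, so the point is a local maximum.
f(62/79, -67/79) = 181/79.

181/79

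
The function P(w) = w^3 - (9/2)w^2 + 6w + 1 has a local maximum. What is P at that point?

7/2

Critical points: P'(w) = 3w^2 - 9w + 6 vanishes at w = 1, 2.
Since P''(w) = 6w - 9, we get P''(1) = -3 < 0 ⇒ local maximum; P''(2) = 3 > 0 ⇒ local minimum.
The local maximum is P(1) = 7/2.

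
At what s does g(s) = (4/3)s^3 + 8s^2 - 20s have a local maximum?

-5

Critical points: g'(s) = 4s^2 + 16s - 20 vanishes at s = -5, 1.
g''(s) = 8s + 16. g''(-5) = -24 < 0 ⇒ local maximum; g''(1) = 24 > 0 ⇒ local minimum.
The local maximum is g(-5) = 400/3.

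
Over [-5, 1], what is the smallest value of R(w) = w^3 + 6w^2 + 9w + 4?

-16

The derivative is 3w^2 + 12w + 9, which vanishes at w = -3 and w = -1.
Compare values at every candidate in [-5, 1]: R(-5) = -16, R(-3) = 4, R(-1) = 0, R(1) = 20.
So the minimum is R(-5) = -16.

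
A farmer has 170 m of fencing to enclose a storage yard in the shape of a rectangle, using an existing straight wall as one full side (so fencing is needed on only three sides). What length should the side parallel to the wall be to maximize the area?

85

Let the sides perpendicular to the wall have length x and the parallel side y, so 2x + y = 170 and the area is A = xy = x(170 − 2x).
A'(x) = 170 − 4x = 0 gives x = 85/2, and A''(x) = −4 < 0 confirms a maximum.
Then y = 170 − 2·85/2 = 85 and A = 7225/2.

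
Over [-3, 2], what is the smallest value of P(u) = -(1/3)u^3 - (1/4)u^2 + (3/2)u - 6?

Differentiating, P'(u) = -u^2 - (1/2)u + 3/2; which vanishes at u = -3/2 and u = 1.
Compare values at every candidate in [-3, 2]: P(-3) = -15/4, P(-3/2) = -123/16, P(1) = -61/12, P(2) = -20/3.
So the minimum is P(-3/2) = -123/16.

-123/16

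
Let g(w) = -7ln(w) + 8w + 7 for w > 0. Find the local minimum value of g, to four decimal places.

g'(w) = -7/w + 8 = 0 gives w = 7/8.
g''(w) = 7/w², which is positive for w > 0, so this is a local minimum.
g(7/8) = -7·ln(7/8) + 7 + 7 ≈ 14.9347.

14.9347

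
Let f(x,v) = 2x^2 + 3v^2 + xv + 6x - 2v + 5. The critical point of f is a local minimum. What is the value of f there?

∂f/∂x = 4x + v + 6 = 0 and ∂f/∂v = x + 6v - 2 = 0, so (x, v) = (-38/23, 14/23).
The Hessian has f_{xx} = 4, f_{vv} = 6, f_{xv} = 1, giving D = 23 > 0 with f_{xx} > 0, so the point is a local minimum.
f(-38/23, 14/23) = -13/23.

-13/23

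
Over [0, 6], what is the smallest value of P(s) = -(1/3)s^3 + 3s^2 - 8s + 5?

-7

The derivative is -s^2 + 6s - 8, which vanishes at s = 2 and s = 4.
Candidates: P(0) = 5, P(2) = -5/3, P(4) = -1/3, P(6) = -7.
Hence the absolute minimum is -7 at s = 6.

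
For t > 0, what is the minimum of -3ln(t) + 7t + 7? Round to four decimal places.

12.5419

P'(t) = -3/t + 7 = 0 gives t = 3/7.
P''(t) = 3/t², which is positive for t > 0, so this is a local minimum.
P(3/7) = -3·ln(3/7) + 3 + 7 ≈ 12.5419.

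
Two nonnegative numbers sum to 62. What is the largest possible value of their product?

With x + y = 62, the product is P(x) = x(62 − x).
P'(x) = 62 − 2x = 0 gives x = 31; P'' = −2 < 0, so this is the maximum.
P = 31·31 = 961.

961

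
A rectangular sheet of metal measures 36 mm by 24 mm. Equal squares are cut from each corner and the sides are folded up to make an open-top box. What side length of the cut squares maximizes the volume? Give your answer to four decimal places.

4.7085

With cut size x, the volume is V(x) = x(36 − 2x)(24 − 2x) for 0 < x < 12.
V'(x) = 12x^2 − 240x + 864. Setting V'(x) = 0 gives x ≈ 4.7085 (the root in (0, 12)).
V''(x) = 24x − 240 is negative there, so this is the maximum; V ≈ 1825.2966.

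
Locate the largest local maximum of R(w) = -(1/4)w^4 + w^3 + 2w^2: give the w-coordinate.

Critical points: R'(w) = -w^3 + 3w^2 + 4w vanishes at w = -1, 0, 4.
Since R''(w) = -3w^2 + 6w + 4, we get R''(-1) = -5 < 0 ⇒ local maximum; R''(0) = 4 > 0 ⇒ local minimum; R''(4) = -20 < 0 ⇒ local maximum.
The largest local maximum is R(4) = 32.

4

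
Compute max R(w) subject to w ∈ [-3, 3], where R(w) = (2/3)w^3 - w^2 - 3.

Differentiating, R'(w) = 2w^2 - 2w; which vanishes at w = 0 and w = 1.
Evaluating at the critical points and endpoints: R(-3) = -30; R(0) = -3; R(1) = -10/3; R(3) = 6.
Hence the absolute maximum is 6 at w = 3.

6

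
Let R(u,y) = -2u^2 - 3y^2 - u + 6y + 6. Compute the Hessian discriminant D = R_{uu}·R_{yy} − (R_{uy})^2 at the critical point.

24

∂R/∂u = -4u - 1 = 0 and ∂R/∂y = -6y + 6 = 0, so (u, y) = (-1/4, 1).
The Hessian has R_{uu} = -4, R_{yy} = -6, R_{uy} = 0, giving D = 24 > 0 with R_{uu} < 0, so the point is a local maximum.
D = (-4)·(-6) − (0)^2 = 24.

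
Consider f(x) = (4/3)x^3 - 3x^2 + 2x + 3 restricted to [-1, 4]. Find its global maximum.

f'(x) = 4x^2 - 6x + 2, which vanishes at x = 1/2 and x = 1.
Evaluating at the critical points and endpoints: f(-1) = -10/3; f(1/2) = 41/12; f(1) = 10/3; f(4) = 145/3.
Hence the absolute maximum is 145/3 at x = 4.

145/3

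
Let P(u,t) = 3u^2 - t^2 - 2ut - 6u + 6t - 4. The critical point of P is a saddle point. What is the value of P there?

-4

∂P/∂u = 6u - 2t - 6 = 0 and ∂P/∂t = -2u - 2t + 6 = 0, so (u, t) = (3/2, 3/2).
The Hessian has P_{uu} = 6, P_{tt} = -2, P_{ut} = -2, giving D = -16 < 0, so the point is a saddle point.
P(3/2, 3/2) = -4.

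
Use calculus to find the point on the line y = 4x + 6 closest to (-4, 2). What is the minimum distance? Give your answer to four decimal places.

2.9104

Minimize D(x)^2 = (x + 4)^2 + (4x + 4)^2.
d/dx[D^2] = 2(x + 4) + 2·4·(4x + 4) = 0 ⇒ x = -20/17.
Then y = 22/17 and the distance is √(144/17) ≈ 2.9104.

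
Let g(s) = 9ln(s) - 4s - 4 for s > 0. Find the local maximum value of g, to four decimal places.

-5.7016

g'(s) = 9/s − 4 = 0 gives s = 9/4.
g''(s) = -9/s², which is negative for s > 0, so this is a local maximum.
g(9/4) = 9·ln(9/4) - 9 - 4 ≈ -5.7016.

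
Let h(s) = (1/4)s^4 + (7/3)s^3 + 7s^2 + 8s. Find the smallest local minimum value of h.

h'(s) = s^3 + 7s^2 + 14s + 8. Setting h'(s) = 0 gives s ∈ {-4, -2, -1}.
h''(s) = 3s^2 + 14s + 14. h''(-4) = 6 > 0 ⇒ local minimum; h''(-2) = -2 < 0 ⇒ local maximum; h''(-1) = 3 > 0 ⇒ local minimum.
Thus h has its smallest local minimum at s = -4, with value -16/3.

-16/3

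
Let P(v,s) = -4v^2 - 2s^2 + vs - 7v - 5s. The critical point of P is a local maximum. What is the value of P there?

233/31

∂P/∂v = -8v + s - 7 = 0 and ∂P/∂s = v - 4s - 5 = 0, so (v, s) = (-33/31, -47/31).
The Hessian has P_{vv} = -8, P_{ss} = -4, P_{vs} = 1, giving D = 31 > 0 with P_{vv} < 0, so the point is a local maximum.
P(-33/31, -47/31) = 233/31.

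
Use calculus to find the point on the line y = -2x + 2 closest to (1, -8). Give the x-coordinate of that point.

Minimize D(x)^2 = (x - 1)^2 + (-2x + 10)^2.
d/dx[D^2] = 2(x - 1) + 2·(-2)·(-2x + 10) = 0 ⇒ x = 21/5.
Then y = -32/5 and the distance is √(64/5) ≈ 3.5777.

21/5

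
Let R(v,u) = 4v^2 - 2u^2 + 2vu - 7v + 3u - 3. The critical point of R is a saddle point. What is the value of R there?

-32/9

∂R/∂v = 8v + 2u - 7 = 0 and ∂R/∂u = 2v - 4u + 3 = 0, so (v, u) = (11/18, 19/18).
The Hessian has R_{vv} = 8, R_{uu} = -4, R_{vu} = 2, giving D = -36 < 0, so the point is a saddle point.
R(11/18, 19/18) = -32/9.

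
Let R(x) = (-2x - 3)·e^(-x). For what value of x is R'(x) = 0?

Differentiating with the product rule gives R'(x) = (2x + 1)·e^(-x). Since e^(-x) > 0, the only critical point is x = -1/2.
R''(-1/2) has the same sign as 2 > 0, so this is a local minimum.
R(-1/2) = (-2)·e^(1/2) ≈ -3.2974.

-1/2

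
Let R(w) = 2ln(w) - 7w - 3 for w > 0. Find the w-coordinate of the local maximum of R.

2/7

R'(w) = 2/w − 7 = 0 gives w = 2/7.
R''(w) = -2/w², which is negative for w > 0, so this is a local maximum.
R(2/7) = 2·ln(2/7) - 2 - 3 ≈ -7.5055.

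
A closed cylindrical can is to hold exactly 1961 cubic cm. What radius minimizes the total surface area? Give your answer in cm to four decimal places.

6.7832

With radius r and height h, πr²h = 1961 so h = 1961/(πr²), and S(r) = 2πr² + 2πrh = 2πr² + 2·1961/r.
S'(r) = 4πr − 2·1961/r² = 0 ⇒ r³ = 1961/(2π), so r ≈ 6.7832 and h = 2r ≈ 13.5663.
S''(r) = 4π + 4·1961/r³ > 0, so this is the minimum; S ≈ 867.2939.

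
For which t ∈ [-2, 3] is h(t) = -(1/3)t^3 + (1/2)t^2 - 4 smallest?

3

The derivative is -t^2 + t, which vanishes at t = 0 and t = 1.
Compare values at every candidate in [-2, 3]: h(-2) = 2/3, h(0) = -4, h(1) = -23/6, h(3) = -17/2.
So the minimum is h(3) = -17/2.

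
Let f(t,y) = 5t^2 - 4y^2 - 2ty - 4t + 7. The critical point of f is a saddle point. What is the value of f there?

∂f/∂t = 10t - 2y - 4 = 0 and ∂f/∂y = -2t - 8y = 0, so (t, y) = (8/21, -2/21).
The Hessian has f_{tt} = 10, f_{yy} = -8, f_{ty} = -2, giving D = -84 < 0, so the point is a saddle point.
f(8/21, -2/21) = 131/21.

131/21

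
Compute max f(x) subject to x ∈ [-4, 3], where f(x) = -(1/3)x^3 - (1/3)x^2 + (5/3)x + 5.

43/3

Differentiating, f'(x) = -x^2 - (2/3)x + 5/3; which vanishes at x = -5/3 and x = 1.
Evaluating at the critical points and endpoints: f(-4) = 43/3, f(-5/3) = 230/81, f(1) = 6, f(3) = -2.
So the maximum is f(-4) = 43/3.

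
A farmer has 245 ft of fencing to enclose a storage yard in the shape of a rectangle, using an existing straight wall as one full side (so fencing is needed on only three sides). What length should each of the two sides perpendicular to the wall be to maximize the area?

Let the sides perpendicular to the wall have length x and the parallel side y, so 2x + y = 245 and the area is A = xy = x(245 − 2x).
A'(x) = 245 − 4x = 0 gives x = 245/4, and A''(x) = −4 < 0 confirms a maximum.
Then y = 245 − 2·245/4 = 245/2 and A = 60025/8.

245/4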